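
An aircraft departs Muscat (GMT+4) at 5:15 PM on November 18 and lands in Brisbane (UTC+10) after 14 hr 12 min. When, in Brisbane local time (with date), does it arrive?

1:27 PM on November 19

Brisbane is 6:00 ahead of Muscat.
After 14 hours and 12 minutes it is 7:27 AM (Nov 19) in Muscat.
Shift by the zone difference: 7:27 AM + 6:00 = 1:27 PM on Nov 19 in Brisbane.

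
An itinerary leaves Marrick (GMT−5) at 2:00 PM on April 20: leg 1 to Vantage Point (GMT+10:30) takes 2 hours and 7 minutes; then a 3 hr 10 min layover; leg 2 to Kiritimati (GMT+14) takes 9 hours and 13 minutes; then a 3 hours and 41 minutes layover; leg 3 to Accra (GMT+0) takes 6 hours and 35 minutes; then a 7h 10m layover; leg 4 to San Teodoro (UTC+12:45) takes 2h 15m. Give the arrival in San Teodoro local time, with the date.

5:56 PM on April 22

Convert departure to UTC: 2:00 PM + 5:00 = 7:00 PM UTC on Apr 20.
Add 2 hours 7 minutes leg 1 → 9:07 PM UTC.
Add 3 hours and 10 minutes layover in Vantage Point → 12:17 AM UTC (Apr 21).
Add 9 hours and 13 minutes leg 2 → 9:30 AM UTC.
Add 3 hours and 41 minutes layover in Kiritimati → 1:11 PM UTC.
Add 6 hours and 35 minutes leg 3 → 7:46 PM UTC.
Add 7 hours 10 minutes layover in Accra → 2:56 AM UTC (Apr 22).
Add 2 hours and 15 minutes leg 4 → 5:11 AM UTC.
San Teodoro is UTC+12:45, so local arrival = 5:11 AM + 12:45 = 5:56 PM on Apr 22.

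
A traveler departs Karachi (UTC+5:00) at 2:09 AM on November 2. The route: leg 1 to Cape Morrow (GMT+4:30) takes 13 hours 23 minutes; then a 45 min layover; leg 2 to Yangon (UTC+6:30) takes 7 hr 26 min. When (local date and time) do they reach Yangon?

1:13 AM on Nov 3

Convert departure to UTC: 2:09 AM − 5:00 = 9:09 PM UTC on Nov 1.
Add 13 hours 23 minutes leg 1 → 10:32 AM UTC (Nov 2).
Add 45 minutes layover in Cape Morrow → 11:17 AM UTC.
Add 7 hours and 26 minutes leg 2 → 6:43 PM UTC.
Yangon is UTC+6:30, so local arrival = 6:43 PM + 6:30 = 1:13 AM on Nov 3.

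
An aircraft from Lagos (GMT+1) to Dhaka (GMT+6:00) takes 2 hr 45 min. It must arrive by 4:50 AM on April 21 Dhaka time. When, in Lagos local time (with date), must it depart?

9:05 PM on April 20

Target arrival in UTC: 4:50 AM − 6:00 = 10:50 PM on Apr 20.
Subtract 2 hours 45 minutes → departure 8:05 PM UTC on Apr 20.
Lagos is UTC+1:00: 8:05 PM + 1:00 = 9:05 PM on Apr 20.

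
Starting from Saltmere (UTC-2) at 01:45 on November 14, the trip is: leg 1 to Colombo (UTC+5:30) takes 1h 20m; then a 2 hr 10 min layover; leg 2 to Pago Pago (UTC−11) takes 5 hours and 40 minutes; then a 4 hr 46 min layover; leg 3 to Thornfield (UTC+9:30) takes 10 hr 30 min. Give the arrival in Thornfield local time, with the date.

13:41 on November 15

Convert departure to UTC: 01:45 + 2:00 = 03:45 UTC on Nov 14.
Add 1 hour and 20 minutes leg 1 → 05:05 UTC.
Add 2 hours 10 minutes layover in Colombo → 07:15 UTC.
Add 5 hours 40 minutes leg 2 → 12:55 UTC.
Add 4 hours 46 minutes layover in Pago Pago → 17:41 UTC.
Add 10 hours 30 minutes leg 3 → 04:11 UTC (Nov 15).
Thornfield is UTC+9:30, so local arrival = 04:11 + 9:30 = 13:41 on Nov 15.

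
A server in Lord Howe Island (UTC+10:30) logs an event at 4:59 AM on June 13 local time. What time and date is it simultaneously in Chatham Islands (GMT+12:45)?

7:14 AM on Jun 13

In UTC: 4:59 AM − 10:30 = 6:29 PM on Jun 12.
Chatham Islands is UTC+12:45: 6:29 PM + 12:45 = 7:14 AM on Jun 13.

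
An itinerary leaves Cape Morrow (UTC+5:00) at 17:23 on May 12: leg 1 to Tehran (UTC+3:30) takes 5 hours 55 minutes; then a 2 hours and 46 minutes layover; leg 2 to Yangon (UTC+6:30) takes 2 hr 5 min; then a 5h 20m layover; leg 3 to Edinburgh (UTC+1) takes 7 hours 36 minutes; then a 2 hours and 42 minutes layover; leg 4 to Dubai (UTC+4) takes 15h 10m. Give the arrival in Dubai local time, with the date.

Convert departure to UTC: 17:23 − 5:00 = 12:23 UTC on May 12.
Add 5 hours 55 minutes leg 1 → 18:18 UTC.
Add 2 hours 46 minutes layover in Tehran → 21:04 UTC.
Add 2 hours and 5 minutes leg 2 → 23:09 UTC.
Add 5 hours and 20 minutes layover in Yangon → 04:29 UTC (May 13).
Add 7 hours and 36 minutes leg 3 → 12:05 UTC.
Add 2 hours 42 minutes layover in Edinburgh → 14:47 UTC.
Add 15 hours and 10 minutes leg 4 → 05:57 UTC (May 14).
Dubai is UTC+4:00, so local arrival = 05:57 + 4:00 = 09:57 on May 14.

09:57 on May 14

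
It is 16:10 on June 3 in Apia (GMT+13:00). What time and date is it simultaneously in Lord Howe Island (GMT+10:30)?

Lord Howe Island is 2:30 behind Apia.
Shift by the zone difference: 16:10 − 2:30 = 13:40 on Jun 3 in Lord Howe Island.

13:40 on June 3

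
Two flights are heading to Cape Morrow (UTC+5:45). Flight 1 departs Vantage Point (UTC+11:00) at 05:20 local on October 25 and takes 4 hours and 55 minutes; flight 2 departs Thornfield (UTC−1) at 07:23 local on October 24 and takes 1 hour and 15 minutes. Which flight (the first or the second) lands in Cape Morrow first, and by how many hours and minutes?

Flight 1 in UTC: 05:20 − 11:00 = 18:20 on Oct 24.
+4 hours and 55 minutes → arrive 23:15 UTC on Oct 24.
Flight 2 in UTC: 07:23 + 1:00 = 08:23 on Oct 24.
+1 hour and 15 minutes → arrive 09:38 UTC on Oct 24.
Flight 2 lands earlier by 13 hours 37 minutes.

the second, by 13 hours 37 minutes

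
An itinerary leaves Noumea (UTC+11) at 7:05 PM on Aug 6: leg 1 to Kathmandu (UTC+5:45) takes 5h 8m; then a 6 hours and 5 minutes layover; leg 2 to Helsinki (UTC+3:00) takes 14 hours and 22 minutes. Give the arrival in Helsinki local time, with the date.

12:40 PM on August 7

Convert departure to UTC: 7:05 PM − 11:00 = 8:05 AM UTC on Aug 6.
Add 5 hours 8 minutes leg 1 → 1:13 PM UTC.
Add 6 hours and 5 minutes layover in Kathmandu → 7:18 PM UTC.
Add 14 hours 22 minutes leg 2 → 9:40 AM UTC (Aug 7).
Helsinki is UTC+3:00, so local arrival = 9:40 AM + 3:00 = 12:40 PM on Aug 7.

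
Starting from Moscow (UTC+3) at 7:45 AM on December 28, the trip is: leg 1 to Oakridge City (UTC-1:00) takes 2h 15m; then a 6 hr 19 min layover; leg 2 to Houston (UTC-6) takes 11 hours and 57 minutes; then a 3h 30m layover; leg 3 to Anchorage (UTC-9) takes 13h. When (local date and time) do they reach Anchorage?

8:46 AM on Dec 29

Convert departure to UTC: 7:45 AM − 3:00 = 4:45 AM UTC on Dec 28.
Add 2 hours 15 minutes leg 1 → 7:00 AM UTC.
Add 6 hours and 19 minutes layover in Oakridge City → 1:19 PM UTC.
Add 11 hours 57 minutes leg 2 → 1:16 AM UTC (Dec 29).
Add 3 hours and 30 minutes layover in Houston → 4:46 AM UTC.
Add 13 hours leg 3 → 5:46 PM UTC.
Anchorage is UTC−9:00, so local arrival = 5:46 PM − 9:00 = 8:46 AM on Dec 29.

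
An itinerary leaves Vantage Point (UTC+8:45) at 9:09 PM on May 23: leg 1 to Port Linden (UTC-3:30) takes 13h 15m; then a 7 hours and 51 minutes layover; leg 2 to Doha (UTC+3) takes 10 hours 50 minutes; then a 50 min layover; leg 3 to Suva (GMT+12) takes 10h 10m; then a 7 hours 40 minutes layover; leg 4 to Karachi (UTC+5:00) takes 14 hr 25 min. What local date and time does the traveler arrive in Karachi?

10:25 AM on May 26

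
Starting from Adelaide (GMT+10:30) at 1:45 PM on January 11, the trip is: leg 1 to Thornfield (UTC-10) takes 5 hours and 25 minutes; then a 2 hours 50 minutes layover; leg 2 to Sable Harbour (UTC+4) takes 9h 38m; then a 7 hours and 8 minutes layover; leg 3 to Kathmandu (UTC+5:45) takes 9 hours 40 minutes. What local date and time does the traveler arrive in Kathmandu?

Convert departure to UTC: 1:45 PM − 10:30 = 3:15 AM UTC on Jan 11.
Add 5 hours and 25 minutes leg 1 → 8:40 AM UTC.
Add 2 hours and 50 minutes layover in Thornfield → 11:30 AM UTC.
Add 9 hours and 38 minutes leg 2 → 9:08 PM UTC.
Add 7 hours and 8 minutes layover in Sable Harbour → 4:16 AM UTC (Jan 12).
Add 9 hours 40 minutes leg 3 → 1:56 PM UTC.
Kathmandu is UTC+5:45, so local arrival = 1:56 PM + 5:45 = 7:41 PM on Jan 12.

7:41 PM on January 12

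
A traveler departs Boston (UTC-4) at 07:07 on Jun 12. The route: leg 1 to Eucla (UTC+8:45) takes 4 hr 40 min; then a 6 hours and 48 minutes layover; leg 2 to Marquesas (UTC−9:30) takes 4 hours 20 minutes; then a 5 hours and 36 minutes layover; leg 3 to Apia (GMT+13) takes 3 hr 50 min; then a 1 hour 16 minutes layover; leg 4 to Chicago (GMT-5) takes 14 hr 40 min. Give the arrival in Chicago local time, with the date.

23:17 on June 13

Convert departure to UTC: 07:07 + 4:00 = 11:07 UTC on Jun 12.
Add 4 hours and 40 minutes leg 1 → 15:47 UTC.
Add 6 hours 48 minutes layover in Eucla → 22:35 UTC.
Add 4 hours 20 minutes leg 2 → 02:55 UTC (Jun 13).
Add 5 hours 36 minutes layover in Marquesas → 08:31 UTC.
Add 3 hours 50 minutes leg 3 → 12:21 UTC.
Add 1 hour 16 minutes layover in Apia → 13:37 UTC.
Add 14 hours 40 minutes leg 4 → 04:17 UTC (Jun 14).
Chicago is UTC−5:00, so local arrival = 04:17 − 5:00 = 23:17 on Jun 13.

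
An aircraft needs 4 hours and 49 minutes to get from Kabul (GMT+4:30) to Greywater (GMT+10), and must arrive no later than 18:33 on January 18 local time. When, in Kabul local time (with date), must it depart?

08:14 on January 18

Target arrival in UTC: 18:33 − 10:00 = 08:33 on Jan 18.
Subtract 4 hours 49 minutes → departure 03:44 UTC on Jan 18.
Kabul is UTC+4:30: 03:44 + 4:30 = 08:14 on Jan 18.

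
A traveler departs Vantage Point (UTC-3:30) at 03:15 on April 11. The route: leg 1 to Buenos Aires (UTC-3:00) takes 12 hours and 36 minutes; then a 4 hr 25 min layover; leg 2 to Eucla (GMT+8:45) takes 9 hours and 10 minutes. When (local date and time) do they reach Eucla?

17:41 on April 12

Convert departure to UTC: 03:15 + 3:30 = 06:45 UTC on Apr 11.
Add 12 hours 36 minutes leg 1 → 19:21 UTC.
Add 4 hours and 25 minutes layover in Buenos Aires → 23:46 UTC.
Add 9 hours 10 minutes leg 2 → 08:56 UTC (Apr 12).
Eucla is UTC+8:45, so local arrival = 08:56 + 8:45 = 17:41 on Apr 12.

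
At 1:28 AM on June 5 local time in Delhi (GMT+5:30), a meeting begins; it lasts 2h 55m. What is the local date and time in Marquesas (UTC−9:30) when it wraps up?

1:23 PM on June 4

Convert start to UTC: 1:28 AM − 5:30 = 7:58 PM UTC on Jun 4.
Add 2 hours 55 minutes duration → 10:53 PM UTC.
Marquesas is UTC−9:30, so local end time = 10:53 PM − 9:30 = 1:23 PM on Jun 4.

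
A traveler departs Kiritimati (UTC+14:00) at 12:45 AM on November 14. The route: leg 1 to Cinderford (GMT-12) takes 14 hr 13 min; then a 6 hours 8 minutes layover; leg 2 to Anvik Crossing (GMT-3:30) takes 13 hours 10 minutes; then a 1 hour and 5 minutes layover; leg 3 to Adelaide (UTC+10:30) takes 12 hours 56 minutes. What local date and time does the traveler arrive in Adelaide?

Convert departure to UTC: 12:45 AM − 14:00 = 10:45 AM UTC on Nov 13.
Add 14 hours 13 minutes leg 1 → 12:58 AM UTC (Nov 14).
Add 6 hours 8 minutes layover in Cinderford → 7:06 AM UTC.
Add 13 hours 10 minutes leg 2 → 8:16 PM UTC.
Add 1 hour 5 minutes layover in Anvik Crossing → 9:21 PM UTC.
Add 12 hours and 56 minutes leg 3 → 10:17 AM UTC (Nov 15).
Adelaide is UTC+10:30, so local arrival = 10:17 AM + 10:30 = 8:47 PM on Nov 15.

8:47 PM on November 15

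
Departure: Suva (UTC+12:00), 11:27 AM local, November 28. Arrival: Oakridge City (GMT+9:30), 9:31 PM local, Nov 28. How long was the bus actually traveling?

12 hours 34 minutes

Departure in UTC: 11:27 AM − 12:00 = 11:27 PM on Nov 27.
Arrival in UTC: 9:31 PM − 9:30 = 12:01 PM on Nov 28.
Elapsed = 12:01 PM − 11:27 PM (+1 day) = 12 hours 34 minutes.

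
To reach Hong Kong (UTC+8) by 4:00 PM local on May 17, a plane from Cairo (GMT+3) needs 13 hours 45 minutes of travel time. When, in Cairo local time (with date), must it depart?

9:15 PM on May 16

Target arrival in UTC: 4:00 PM − 8:00 = 8:00 AM on May 17.
Subtract 13 hours and 45 minutes → departure 6:15 PM UTC on May 16.
Cairo is UTC+3:00: 6:15 PM + 3:00 = 9:15 PM on May 16.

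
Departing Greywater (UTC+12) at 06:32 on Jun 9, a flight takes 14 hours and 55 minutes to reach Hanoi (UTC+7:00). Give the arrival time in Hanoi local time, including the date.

16:27 on June 9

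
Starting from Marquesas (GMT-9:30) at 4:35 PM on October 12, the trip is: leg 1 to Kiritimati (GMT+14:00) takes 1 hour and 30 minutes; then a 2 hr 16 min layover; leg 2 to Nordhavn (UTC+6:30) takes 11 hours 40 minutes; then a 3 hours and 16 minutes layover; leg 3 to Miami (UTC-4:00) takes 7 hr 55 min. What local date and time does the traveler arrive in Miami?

Convert departure to UTC: 4:35 PM + 9:30 = 2:05 AM UTC on Oct 13.
Add 1 hour 30 minutes leg 1 → 3:35 AM UTC.
Add 2 hours 16 minutes layover in Kiritimati → 5:51 AM UTC.
Add 11 hours and 40 minutes leg 2 → 5:31 PM UTC.
Add 3 hours and 16 minutes layover in Nordhavn → 8:47 PM UTC.
Add 7 hours and 55 minutes leg 3 → 4:42 AM UTC (Oct 14).
Miami is UTC−4:00, so local arrival = 4:42 AM − 4:00 = 12:42 AM on Oct 14.

12:42 AM on Oct 14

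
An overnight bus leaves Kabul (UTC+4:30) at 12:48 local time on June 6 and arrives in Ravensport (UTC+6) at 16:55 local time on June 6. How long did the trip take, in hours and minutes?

2 hours 37 minutes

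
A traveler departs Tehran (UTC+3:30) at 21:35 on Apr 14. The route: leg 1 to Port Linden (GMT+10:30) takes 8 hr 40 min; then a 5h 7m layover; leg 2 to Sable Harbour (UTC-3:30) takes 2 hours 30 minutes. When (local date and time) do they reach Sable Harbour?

06:52 on April 15

Convert departure to UTC: 21:35 − 3:30 = 18:05 UTC on Apr 14.
Add 8 hours and 40 minutes leg 1 → 02:45 UTC (Apr 15).
Add 5 hours 7 minutes layover in Port Linden → 07:52 UTC.
Add 2 hours 30 minutes leg 2 → 10:22 UTC.
Sable Harbour is UTC−3:30, so local arrival = 10:22 − 3:30 = 06:52 on Apr 15.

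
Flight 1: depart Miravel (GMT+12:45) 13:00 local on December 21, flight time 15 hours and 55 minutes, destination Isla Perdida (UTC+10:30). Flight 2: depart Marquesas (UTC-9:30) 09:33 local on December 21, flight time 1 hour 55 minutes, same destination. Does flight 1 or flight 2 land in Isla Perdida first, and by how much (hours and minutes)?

the first, by 4 hours 48 minutes

Flight 1 in UTC: 13:00 − 12:45 = 00:15 on Dec 21.
+15 hours and 55 minutes → arrive 16:10 UTC on Dec 21.
Flight 2 in UTC: 09:33 + 9:30 = 19:03 on Dec 21.
+1 hour 55 minutes → arrive 20:58 UTC on Dec 21.
Flight 1 lands earlier by 4 hours 48 minutes.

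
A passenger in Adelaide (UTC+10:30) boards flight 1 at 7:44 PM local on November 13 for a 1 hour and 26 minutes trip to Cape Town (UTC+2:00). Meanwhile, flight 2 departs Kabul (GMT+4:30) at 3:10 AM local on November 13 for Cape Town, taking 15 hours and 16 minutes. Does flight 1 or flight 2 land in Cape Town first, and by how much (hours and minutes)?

the first, by 3 hours 16 minutes

Flight 1 in UTC: 7:44 PM − 10:30 = 9:14 AM on Nov 13.
+1 hour 26 minutes → arrive 10:40 AM UTC on Nov 13.
Flight 2 in UTC: 3:10 AM − 4:30 = 10:40 PM on Nov 12.
+15 hours and 16 minutes → arrive 1:56 PM UTC on Nov 13.
Flight 1 lands earlier by 3 hours 16 minutes.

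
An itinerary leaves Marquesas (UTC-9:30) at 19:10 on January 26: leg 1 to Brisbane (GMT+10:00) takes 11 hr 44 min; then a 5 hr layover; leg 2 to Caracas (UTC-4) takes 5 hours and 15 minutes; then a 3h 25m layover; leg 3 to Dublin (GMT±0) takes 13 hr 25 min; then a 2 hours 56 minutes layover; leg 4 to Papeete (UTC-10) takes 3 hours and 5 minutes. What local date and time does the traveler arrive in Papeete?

15:30 on January 28

Convert departure to UTC: 19:10 + 9:30 = 04:40 UTC on Jan 27.
Add 11 hours and 44 minutes leg 1 → 16:24 UTC.
Add 5 hours layover in Brisbane → 21:24 UTC.
Add 5 hours 15 minutes leg 2 → 02:39 UTC (Jan 28).
Add 3 hours and 25 minutes layover in Caracas → 06:04 UTC.
Add 13 hours and 25 minutes leg 3 → 19:29 UTC.
Add 2 hours and 56 minutes layover in Dublin → 22:25 UTC.
Add 3 hours and 5 minutes leg 4 → 01:30 UTC (Jan 29).
Papeete is UTC−10:00, so local arrival = 01:30 − 10:00 = 15:30 on Jan 28.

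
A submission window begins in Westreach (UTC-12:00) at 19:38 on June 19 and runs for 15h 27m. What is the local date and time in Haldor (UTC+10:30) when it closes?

Convert start to UTC: 19:38 + 12:00 = 07:38 UTC on Jun 20.
Add 15 hours and 27 minutes duration → 23:05 UTC.
Haldor is UTC+10:30, so local end time = 23:05 + 10:30 = 09:35 on Jun 21.

09:35 on Jun 21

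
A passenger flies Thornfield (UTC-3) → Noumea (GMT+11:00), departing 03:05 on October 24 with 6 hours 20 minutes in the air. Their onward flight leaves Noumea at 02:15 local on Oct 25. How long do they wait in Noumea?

2 hours 50 minutes

Convert departure to UTC: 03:05 + 3:00 = 06:05 UTC on Oct 24.
Add 6 hours and 20 minutes flight time → 12:25 UTC.
Noumea is UTC+11:00, so local arrival = 12:25 + 11:00 = 23:25 on Oct 24.
Layover = 02:15 − 23:25 (+1 day) = 2 hours 50 minutes.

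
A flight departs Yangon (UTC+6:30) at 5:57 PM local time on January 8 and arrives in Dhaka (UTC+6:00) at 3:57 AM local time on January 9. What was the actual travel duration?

10 hours 30 minutes

Departure in UTC: 5:57 PM − 6:30 = 11:27 AM on Jan 8.
Arrival in UTC: 3:57 AM − 6:00 = 9:57 PM on Jan 8.
Elapsed = 9:57 PM − 11:27 AM = 10 hours 30 minutes.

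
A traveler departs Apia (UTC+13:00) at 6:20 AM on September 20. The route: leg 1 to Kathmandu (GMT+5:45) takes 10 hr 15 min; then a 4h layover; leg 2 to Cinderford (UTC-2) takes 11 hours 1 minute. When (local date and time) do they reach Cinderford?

4:36 PM on September 20

Convert departure to UTC: 6:20 AM − 13:00 = 5:20 PM UTC on Sep 19.
Add 10 hours and 15 minutes leg 1 → 3:35 AM UTC (Sep 20).
Add 4 hours layover in Kathmandu → 7:35 AM UTC.
Add 11 hours and 1 minute leg 2 → 6:36 PM UTC.
Cinderford is UTC−2:00, so local arrival = 6:36 PM − 2:00 = 4:36 PM on Sep 20.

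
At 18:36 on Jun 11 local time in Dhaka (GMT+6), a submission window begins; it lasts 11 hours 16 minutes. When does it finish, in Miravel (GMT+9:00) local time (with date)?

08:52 on Jun 12

Convert start to UTC: 18:36 − 6:00 = 12:36 UTC on Jun 11.
Add 11 hours and 16 minutes duration → 23:52 UTC.
Miravel is UTC+9:00, so local end time = 23:52 + 9:00 = 08:52 on Jun 12.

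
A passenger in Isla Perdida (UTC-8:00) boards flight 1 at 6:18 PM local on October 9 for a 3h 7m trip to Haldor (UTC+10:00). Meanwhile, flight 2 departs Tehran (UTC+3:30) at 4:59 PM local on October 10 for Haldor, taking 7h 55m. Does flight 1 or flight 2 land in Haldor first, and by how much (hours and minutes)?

the first, by 15 hours 59 minutes

Flight 1 in UTC: 6:18 PM + 8:00 = 2:18 AM on Oct 10.
+3 hours and 7 minutes → arrive 5:25 AM UTC on Oct 10.
Flight 2 in UTC: 4:59 PM − 3:30 = 1:29 PM on Oct 10.
+7 hours 55 minutes → arrive 9:24 PM UTC on Oct 10.
Flight 1 lands earlier by 15 hours 59 minutes.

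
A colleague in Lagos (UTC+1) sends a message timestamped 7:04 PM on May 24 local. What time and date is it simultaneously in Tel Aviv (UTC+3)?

Tel Aviv is 2:00 ahead of Lagos.
Shift by the zone difference: 7:04 PM + 2:00 = 9:04 PM on May 24 in Tel Aviv.

9:04 PM on May 24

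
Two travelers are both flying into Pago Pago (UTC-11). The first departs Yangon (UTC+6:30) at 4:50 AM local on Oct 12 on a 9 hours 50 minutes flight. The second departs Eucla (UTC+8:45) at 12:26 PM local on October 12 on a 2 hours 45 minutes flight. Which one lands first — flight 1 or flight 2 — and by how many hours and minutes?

Flight 1 in UTC: 4:50 AM − 6:30 = 10:20 PM on Oct 11.
+9 hours 50 minutes → arrive 8:10 AM UTC on Oct 12.
Flight 2 in UTC: 12:26 PM − 8:45 = 3:41 AM on Oct 12.
+2 hours and 45 minutes → arrive 6:26 AM UTC on Oct 12.
Flight 2 lands earlier by 1 hour 44 minutes.

the second, by 1 hour 44 minutes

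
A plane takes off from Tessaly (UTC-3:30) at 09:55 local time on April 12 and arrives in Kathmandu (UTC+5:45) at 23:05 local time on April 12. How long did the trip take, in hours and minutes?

3 hours 55 minutes

Kathmandu is 9:15 ahead of Tessaly.
Clock-face elapsed time (ignoring zones) is 13 hours 10 minutes.
Actual elapsed = 13 hours 10 minutes − 9:15 = 3 hours 55 minutes.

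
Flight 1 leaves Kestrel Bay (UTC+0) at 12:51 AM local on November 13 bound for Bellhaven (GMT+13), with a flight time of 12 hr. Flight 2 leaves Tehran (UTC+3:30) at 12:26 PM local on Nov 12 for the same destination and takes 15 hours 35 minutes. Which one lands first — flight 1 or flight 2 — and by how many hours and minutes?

the second, by 12 hours 20 minutes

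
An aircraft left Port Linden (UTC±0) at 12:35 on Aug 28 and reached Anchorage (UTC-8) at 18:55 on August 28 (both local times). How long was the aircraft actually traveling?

Anchorage is 8:00 behind Port Linden.
Clock-face elapsed time (ignoring zones) is 6 hours 20 minutes.
Actual elapsed = 6 hours 20 minutes + 8:00 = 14 hours 20 minutes.

14 hours 20 minutes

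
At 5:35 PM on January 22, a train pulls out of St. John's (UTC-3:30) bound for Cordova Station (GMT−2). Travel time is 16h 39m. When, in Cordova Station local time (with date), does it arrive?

11:44 AM on January 23

Convert departure to UTC: 5:35 PM + 3:30 = 9:05 PM UTC on Jan 22.
Add 16 hours and 39 minutes travel time → 1:44 PM UTC (Jan 23).
Cordova Station is UTC−2:00, so local arrival = 1:44 PM − 2:00 = 11:44 AM on Jan 23.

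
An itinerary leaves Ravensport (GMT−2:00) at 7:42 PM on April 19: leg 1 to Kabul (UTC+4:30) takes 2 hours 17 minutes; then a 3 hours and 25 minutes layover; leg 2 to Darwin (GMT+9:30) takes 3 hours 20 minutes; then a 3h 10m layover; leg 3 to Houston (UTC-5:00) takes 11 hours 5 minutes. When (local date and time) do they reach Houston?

3:59 PM on April 20

Convert departure to UTC: 7:42 PM + 2:00 = 9:42 PM UTC on Apr 19.
Add 2 hours 17 minutes leg 1 → 11:59 PM UTC.
Add 3 hours 25 minutes layover in Kabul → 3:24 AM UTC (Apr 20).
Add 3 hours 20 minutes leg 2 → 6:44 AM UTC.
Add 3 hours 10 minutes layover in Darwin → 9:54 AM UTC.
Add 11 hours 5 minutes leg 3 → 8:59 PM UTC.
Houston is UTC−5:00, so local arrival = 8:59 PM − 5:00 = 3:59 PM on Apr 20.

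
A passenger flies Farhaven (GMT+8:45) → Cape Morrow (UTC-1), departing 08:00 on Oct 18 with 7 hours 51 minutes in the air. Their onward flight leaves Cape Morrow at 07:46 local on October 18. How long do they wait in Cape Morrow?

Convert departure to UTC: 08:00 − 8:45 = 23:15 UTC on Oct 17.
Add 7 hours 51 minutes flight time → 07:06 UTC (Oct 18).
Cape Morrow is UTC−1:00, so local arrival = 07:06 − 1:00 = 06:06 on Oct 18.
Layover = 07:46 − 06:06 = 1 hour 40 minutes.

1 hour 40 minutes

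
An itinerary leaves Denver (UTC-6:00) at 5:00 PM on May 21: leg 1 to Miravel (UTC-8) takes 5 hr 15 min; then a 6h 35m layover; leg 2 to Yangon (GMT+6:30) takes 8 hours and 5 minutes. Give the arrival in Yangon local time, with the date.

Convert departure to UTC: 5:00 PM + 6:00 = 11:00 PM UTC on May 21.
Add 5 hours 15 minutes leg 1 → 4:15 AM UTC (May 22).
Add 6 hours and 35 minutes layover in Miravel → 10:50 AM UTC.
Add 8 hours and 5 minutes leg 2 → 6:55 PM UTC.
Yangon is UTC+6:30, so local arrival = 6:55 PM + 6:30 = 1:25 AM on May 23.

1:25 AM on May 23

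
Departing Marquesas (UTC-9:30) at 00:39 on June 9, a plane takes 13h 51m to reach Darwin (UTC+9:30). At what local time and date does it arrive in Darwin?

09:30 on June 10

Darwin is 19:00 ahead of Marquesas.
After 13 hours and 51 minutes it is 14:30 in Marquesas.
Shift by the zone difference: 14:30 + 19:00 = 09:30 on Jun 10 in Darwin.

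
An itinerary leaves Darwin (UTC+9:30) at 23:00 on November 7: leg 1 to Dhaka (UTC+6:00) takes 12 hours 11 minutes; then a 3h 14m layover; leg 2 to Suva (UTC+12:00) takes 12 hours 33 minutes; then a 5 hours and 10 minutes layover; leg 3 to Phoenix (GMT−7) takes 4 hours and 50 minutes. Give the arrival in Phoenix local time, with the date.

Convert departure to UTC: 23:00 − 9:30 = 13:30 UTC on Nov 7.
Add 12 hours and 11 minutes leg 1 → 01:41 UTC (Nov 8).
Add 3 hours 14 minutes layover in Dhaka → 04:55 UTC.
Add 12 hours and 33 minutes leg 2 → 17:28 UTC.
Add 5 hours 10 minutes layover in Suva → 22:38 UTC.
Add 4 hours 50 minutes leg 3 → 03:28 UTC (Nov 9).
Phoenix is UTC−7:00, so local arrival = 03:28 − 7:00 = 20:28 on Nov 8.

20:28 on November 8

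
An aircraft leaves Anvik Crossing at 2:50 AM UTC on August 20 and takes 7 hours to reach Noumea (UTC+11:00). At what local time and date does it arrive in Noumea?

Departure is given in UTC: 2:50 AM on Aug 20.
Add 7 hours → 9:50 AM UTC.
Noumea is UTC+11:00: 9:50 AM + 11:00 = 8:50 PM on Aug 20.

8:50 PM on August 20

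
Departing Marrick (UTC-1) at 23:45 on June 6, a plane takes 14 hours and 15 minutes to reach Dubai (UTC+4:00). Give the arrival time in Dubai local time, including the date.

Convert departure to UTC: 23:45 + 1:00 = 00:45 UTC on Jun 7.
Add 14 hours 15 minutes travel time → 15:00 UTC.
Dubai is UTC+4:00, so local arrival = 15:00 + 4:00 = 19:00 on Jun 7.

19:00 on Jun 7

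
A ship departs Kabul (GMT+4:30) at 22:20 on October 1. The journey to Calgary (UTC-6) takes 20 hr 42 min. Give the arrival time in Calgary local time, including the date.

Calgary is 10:30 behind Kabul.
After 20 hours 42 minutes it is 19:02 (Oct 2) in Kabul.
Shift by the zone difference: 19:02 − 10:30 = 08:32 on Oct 2 in Calgary.

08:32 on Oct 2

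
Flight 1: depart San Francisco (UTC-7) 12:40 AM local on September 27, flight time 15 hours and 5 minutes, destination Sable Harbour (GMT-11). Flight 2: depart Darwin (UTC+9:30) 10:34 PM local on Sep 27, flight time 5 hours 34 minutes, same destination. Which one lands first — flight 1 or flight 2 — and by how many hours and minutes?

Flight 1 in UTC: 12:40 AM + 7:00 = 7:40 AM on Sep 27.
+15 hours and 5 minutes → arrive 10:45 PM UTC on Sep 27.
Flight 2 in UTC: 10:34 PM − 9:30 = 1:04 PM on Sep 27.
+5 hours 34 minutes → arrive 6:38 PM UTC on Sep 27.
Flight 2 lands earlier by 4 hours 7 minutes.

the second, by 4 hours 7 minutes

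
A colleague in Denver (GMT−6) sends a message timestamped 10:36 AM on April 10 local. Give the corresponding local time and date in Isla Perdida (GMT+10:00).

2:36 AM on April 11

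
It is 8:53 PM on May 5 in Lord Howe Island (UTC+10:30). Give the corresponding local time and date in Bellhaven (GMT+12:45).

In UTC: 8:53 PM − 10:30 = 10:23 AM on May 5.
Bellhaven is UTC+12:45: 10:23 AM + 12:45 = 11:08 PM on May 5.

11:08 PM on May 5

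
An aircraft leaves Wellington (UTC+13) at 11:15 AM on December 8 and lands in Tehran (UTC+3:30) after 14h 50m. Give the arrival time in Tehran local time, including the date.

Tehran is 9:30 behind Wellington.
After 14 hours and 50 minutes it is 2:05 AM (Dec 9) in Wellington.
Shift by the zone difference: 2:05 AM − 9:30 = 4:35 PM on Dec 8 in Tehran.

4:35 PM on Dec 8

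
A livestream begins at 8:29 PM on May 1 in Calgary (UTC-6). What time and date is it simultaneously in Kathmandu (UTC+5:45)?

In UTC: 8:29 PM + 6:00 = 2:29 AM on May 2.
Kathmandu is UTC+5:45: 2:29 AM + 5:45 = 8:14 AM on May 2.

8:14 AM on May 2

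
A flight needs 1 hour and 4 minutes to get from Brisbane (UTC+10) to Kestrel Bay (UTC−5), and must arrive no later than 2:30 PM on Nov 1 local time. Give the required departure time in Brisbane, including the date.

Target arrival in UTC: 2:30 PM + 5:00 = 7:30 PM on Nov 1.
Subtract 1 hour 4 minutes → departure 6:26 PM UTC on Nov 1.
Brisbane is UTC+10:00: 6:26 PM + 10:00 = 4:26 AM on Nov 2.

4:26 AM on November 2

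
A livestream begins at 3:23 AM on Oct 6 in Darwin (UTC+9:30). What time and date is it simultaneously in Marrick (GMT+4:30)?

10:23 PM on Oct 5

Marrick is 5:00 behind Darwin.
Shift by the zone difference: 3:23 AM − 5:00 = 10:23 PM on Oct 5 in Marrick.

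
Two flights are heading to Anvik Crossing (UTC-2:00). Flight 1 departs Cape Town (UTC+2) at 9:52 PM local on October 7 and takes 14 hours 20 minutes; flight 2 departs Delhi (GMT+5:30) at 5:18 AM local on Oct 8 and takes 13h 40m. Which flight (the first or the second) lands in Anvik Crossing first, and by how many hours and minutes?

Flight 1 in UTC: 9:52 PM − 2:00 = 7:52 PM on Oct 7.
+14 hours and 20 minutes → arrive 10:12 AM UTC on Oct 8.
Flight 2 in UTC: 5:18 AM − 5:30 = 11:48 PM on Oct 7.
+13 hours and 40 minutes → arrive 1:28 PM UTC on Oct 8.
Flight 1 lands earlier by 3 hours 16 minutes.

the first, by 3 hours 16 minutes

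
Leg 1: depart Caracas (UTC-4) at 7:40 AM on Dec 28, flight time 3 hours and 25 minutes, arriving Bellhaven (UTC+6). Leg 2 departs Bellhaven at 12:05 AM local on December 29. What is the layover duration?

Convert departure to UTC: 7:40 AM + 4:00 = 11:40 AM UTC on Dec 28.
Add 3 hours and 25 minutes flight time → 3:05 PM UTC.
Bellhaven is UTC+6:00, so local arrival = 3:05 PM + 6:00 = 9:05 PM on Dec 28.
Layover = 12:05 AM − 9:05 PM (+1 day) = 3 hours.

3 hours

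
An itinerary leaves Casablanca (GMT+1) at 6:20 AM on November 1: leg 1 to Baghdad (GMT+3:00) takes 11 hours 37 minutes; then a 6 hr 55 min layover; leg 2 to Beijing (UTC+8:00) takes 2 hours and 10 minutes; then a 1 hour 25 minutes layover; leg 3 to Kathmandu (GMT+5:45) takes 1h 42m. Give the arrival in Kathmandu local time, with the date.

10:54 AM on November 2

Convert departure to UTC: 6:20 AM − 1:00 = 5:20 AM UTC on Nov 1.
Add 11 hours 37 minutes leg 1 → 4:57 PM UTC.
Add 6 hours 55 minutes layover in Baghdad → 11:52 PM UTC.
Add 2 hours and 10 minutes leg 2 → 2:02 AM UTC (Nov 2).
Add 1 hour and 25 minutes layover in Beijing → 3:27 AM UTC.
Add 1 hour and 42 minutes leg 3 → 5:09 AM UTC.
Kathmandu is UTC+5:45, so local arrival = 5:09 AM + 5:45 = 10:54 AM on Nov 2.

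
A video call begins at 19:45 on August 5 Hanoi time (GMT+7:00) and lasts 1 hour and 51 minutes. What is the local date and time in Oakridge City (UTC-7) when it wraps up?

07:36 on August 5

Convert start to UTC: 19:45 − 7:00 = 12:45 UTC on Aug 5.
Add 1 hour and 51 minutes duration → 14:36 UTC.
Oakridge City is UTC−7:00, so local end time = 14:36 − 7:00 = 07:36 on Aug 5.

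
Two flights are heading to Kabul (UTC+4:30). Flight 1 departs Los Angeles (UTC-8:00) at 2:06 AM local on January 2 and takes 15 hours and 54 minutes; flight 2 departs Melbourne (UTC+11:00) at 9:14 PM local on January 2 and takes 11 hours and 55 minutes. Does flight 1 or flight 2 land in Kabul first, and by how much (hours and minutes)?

Flight 1 in UTC: 2:06 AM + 8:00 = 10:06 AM on Jan 2.
+15 hours and 54 minutes → arrive 2:00 AM UTC on Jan 3.
Flight 2 in UTC: 9:14 PM − 11:00 = 10:14 AM on Jan 2.
+11 hours and 55 minutes → arrive 10:09 PM UTC on Jan 2.
Flight 2 lands earlier by 3 hours 51 minutes.

the second, by 3 hours 51 minutes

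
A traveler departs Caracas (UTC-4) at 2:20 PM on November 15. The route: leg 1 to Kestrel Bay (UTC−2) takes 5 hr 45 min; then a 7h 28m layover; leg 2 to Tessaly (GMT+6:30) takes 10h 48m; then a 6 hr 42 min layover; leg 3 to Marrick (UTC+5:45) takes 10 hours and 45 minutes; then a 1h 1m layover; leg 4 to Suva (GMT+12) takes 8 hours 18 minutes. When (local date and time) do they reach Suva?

Convert departure to UTC: 2:20 PM + 4:00 = 6:20 PM UTC on Nov 15.
Add 5 hours and 45 minutes leg 1 → 12:05 AM UTC (Nov 16).
Add 7 hours 28 minutes layover in Kestrel Bay → 7:33 AM UTC.
Add 10 hours and 48 minutes leg 2 → 6:21 PM UTC.
Add 6 hours 42 minutes layover in Tessaly → 1:03 AM UTC (Nov 17).
Add 10 hours 45 minutes leg 3 → 11:48 AM UTC.
Add 1 hour and 1 minute layover in Marrick → 12:49 PM UTC.
Add 8 hours and 18 minutes leg 4 → 9:07 PM UTC.
Suva is UTC+12:00, so local arrival = 9:07 PM + 12:00 = 9:07 AM on Nov 18.

9:07 AM on Nov 18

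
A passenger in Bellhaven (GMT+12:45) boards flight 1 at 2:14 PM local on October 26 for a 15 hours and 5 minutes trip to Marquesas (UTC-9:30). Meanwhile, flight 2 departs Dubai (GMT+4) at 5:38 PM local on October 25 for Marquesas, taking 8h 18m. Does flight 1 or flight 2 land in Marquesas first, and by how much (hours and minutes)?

Flight 1 in UTC: 2:14 PM − 12:45 = 1:29 AM on Oct 26.
+15 hours 5 minutes → arrive 4:34 PM UTC on Oct 26.
Flight 2 in UTC: 5:38 PM − 4:00 = 1:38 PM on Oct 25.
+8 hours 18 minutes → arrive 9:56 PM UTC on Oct 25.
Flight 2 lands earlier by 18 hours 38 minutes.

the second, by 18 hours 38 minutes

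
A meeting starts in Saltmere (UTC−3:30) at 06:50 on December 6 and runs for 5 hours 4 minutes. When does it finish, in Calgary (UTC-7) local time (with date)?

Convert start to UTC: 06:50 + 3:30 = 10:20 UTC on Dec 6.
Add 5 hours and 4 minutes duration → 15:24 UTC.
Calgary is UTC−7:00, so local end time = 15:24 − 7:00 = 08:24 on Dec 6.

08:24 on Dec 6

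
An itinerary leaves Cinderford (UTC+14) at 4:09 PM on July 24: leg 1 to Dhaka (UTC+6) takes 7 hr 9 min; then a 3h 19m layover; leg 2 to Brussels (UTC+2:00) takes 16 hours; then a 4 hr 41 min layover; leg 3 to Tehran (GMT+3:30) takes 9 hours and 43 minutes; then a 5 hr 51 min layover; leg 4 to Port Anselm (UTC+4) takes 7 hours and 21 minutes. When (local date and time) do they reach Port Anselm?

Convert departure to UTC: 4:09 PM − 14:00 = 2:09 AM UTC on Jul 24.
Add 7 hours 9 minutes leg 1 → 9:18 AM UTC.
Add 3 hours and 19 minutes layover in Dhaka → 12:37 PM UTC.
Add 16 hours leg 2 → 4:37 AM UTC (Jul 25).
Add 4 hours and 41 minutes layover in Brussels → 9:18 AM UTC.
Add 9 hours and 43 minutes leg 3 → 7:01 PM UTC.
Add 5 hours 51 minutes layover in Tehran → 12:52 AM UTC (Jul 26).
Add 7 hours and 21 minutes leg 4 → 8:13 AM UTC.
Port Anselm is UTC+4:00, so local arrival = 8:13 AM + 4:00 = 12:13 PM on Jul 26.

12:13 PM on July 26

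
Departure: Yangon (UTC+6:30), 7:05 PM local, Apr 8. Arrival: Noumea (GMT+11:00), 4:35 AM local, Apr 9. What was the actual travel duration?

5 hours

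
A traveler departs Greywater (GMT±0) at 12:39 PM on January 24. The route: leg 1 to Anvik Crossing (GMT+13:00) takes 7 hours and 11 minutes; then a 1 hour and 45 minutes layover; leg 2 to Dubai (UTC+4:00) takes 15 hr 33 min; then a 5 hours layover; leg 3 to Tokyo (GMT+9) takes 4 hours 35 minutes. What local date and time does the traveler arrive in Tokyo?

7:43 AM on January 26

Greywater is at UTC+0, so departure is already 12:39 PM UTC on Jan 24.
Add 7 hours 11 minutes leg 1 → 7:50 PM UTC.
Add 1 hour and 45 minutes layover in Anvik Crossing → 9:35 PM UTC.
Add 15 hours 33 minutes leg 2 → 1:08 PM UTC (Jan 25).
Add 5 hours layover in Dubai → 6:08 PM UTC.
Add 4 hours and 35 minutes leg 3 → 10:43 PM UTC.
Tokyo is UTC+9:00, so local arrival = 10:43 PM + 9:00 = 7:43 AM on Jan 26.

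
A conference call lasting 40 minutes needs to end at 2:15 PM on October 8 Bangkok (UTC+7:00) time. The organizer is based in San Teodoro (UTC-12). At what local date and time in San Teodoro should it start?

6:35 PM on Oct 7

Target end time in UTC: 2:15 PM − 7:00 = 7:15 AM on Oct 8.
Subtract 40 minutes → start 6:35 AM UTC on Oct 8.
San Teodoro is UTC−12:00: 6:35 AM − 12:00 = 6:35 PM on Oct 7.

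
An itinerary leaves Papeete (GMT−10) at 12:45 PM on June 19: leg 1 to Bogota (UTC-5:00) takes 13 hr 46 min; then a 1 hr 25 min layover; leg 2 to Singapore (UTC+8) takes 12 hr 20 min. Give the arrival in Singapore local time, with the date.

Convert departure to UTC: 12:45 PM + 10:00 = 10:45 PM UTC on Jun 19.
Add 13 hours 46 minutes leg 1 → 12:31 PM UTC (Jun 20).
Add 1 hour and 25 minutes layover in Bogota → 1:56 PM UTC.
Add 12 hours 20 minutes leg 2 → 2:16 AM UTC (Jun 21).
Singapore is UTC+8:00, so local arrival = 2:16 AM + 8:00 = 10:16 AM on Jun 21.

10:16 AM on June 21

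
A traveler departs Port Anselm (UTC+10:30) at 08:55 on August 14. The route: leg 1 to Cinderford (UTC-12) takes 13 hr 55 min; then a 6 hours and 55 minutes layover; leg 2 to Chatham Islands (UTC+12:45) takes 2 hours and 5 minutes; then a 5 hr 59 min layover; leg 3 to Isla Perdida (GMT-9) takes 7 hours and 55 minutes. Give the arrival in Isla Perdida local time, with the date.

02:14 on Aug 15

Convert departure to UTC: 08:55 − 10:30 = 22:25 UTC on Aug 13.
Add 13 hours 55 minutes leg 1 → 12:20 UTC (Aug 14).
Add 6 hours 55 minutes layover in Cinderford → 19:15 UTC.
Add 2 hours 5 minutes leg 2 → 21:20 UTC.
Add 5 hours and 59 minutes layover in Chatham Islands → 03:19 UTC (Aug 15).
Add 7 hours 55 minutes leg 3 → 11:14 UTC.
Isla Perdida is UTC−9:00, so local arrival = 11:14 − 9:00 = 02:14 on Aug 15.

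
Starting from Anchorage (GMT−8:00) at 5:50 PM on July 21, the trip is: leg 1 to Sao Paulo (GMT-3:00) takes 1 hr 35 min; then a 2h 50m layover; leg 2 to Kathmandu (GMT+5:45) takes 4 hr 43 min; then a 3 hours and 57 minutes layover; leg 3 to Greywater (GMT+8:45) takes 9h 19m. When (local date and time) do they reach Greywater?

Convert departure to UTC: 5:50 PM + 8:00 = 1:50 AM UTC on Jul 22.
Add 1 hour 35 minutes leg 1 → 3:25 AM UTC.
Add 2 hours and 50 minutes layover in Sao Paulo → 6:15 AM UTC.
Add 4 hours 43 minutes leg 2 → 10:58 AM UTC.
Add 3 hours 57 minutes layover in Kathmandu → 2:55 PM UTC.
Add 9 hours 19 minutes leg 3 → 12:14 AM UTC (Jul 23).
Greywater is UTC+8:45, so local arrival = 12:14 AM + 8:45 = 8:59 AM on Jul 23.

8:59 AM on July 23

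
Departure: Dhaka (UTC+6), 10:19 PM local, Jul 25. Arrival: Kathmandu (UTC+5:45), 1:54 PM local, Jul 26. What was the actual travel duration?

Departure in UTC: 10:19 PM − 6:00 = 4:19 PM on Jul 25.
Arrival in UTC: 1:54 PM − 5:45 = 8:09 AM on Jul 26.
Elapsed = 8:09 AM − 4:19 PM (+1 day) = 15 hours 50 minutes.

15 hours 50 minutes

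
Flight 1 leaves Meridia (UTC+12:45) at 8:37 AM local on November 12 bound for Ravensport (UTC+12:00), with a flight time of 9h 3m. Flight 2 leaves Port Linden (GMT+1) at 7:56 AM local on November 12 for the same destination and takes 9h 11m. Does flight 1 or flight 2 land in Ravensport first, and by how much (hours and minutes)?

the first, by 11 hours 12 minutes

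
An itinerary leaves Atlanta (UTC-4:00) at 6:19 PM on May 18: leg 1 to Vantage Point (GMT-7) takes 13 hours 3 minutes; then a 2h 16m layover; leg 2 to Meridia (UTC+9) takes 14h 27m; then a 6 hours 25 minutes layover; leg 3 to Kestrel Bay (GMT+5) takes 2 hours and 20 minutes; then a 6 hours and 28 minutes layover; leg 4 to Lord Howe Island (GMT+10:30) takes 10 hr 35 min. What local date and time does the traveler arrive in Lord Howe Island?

Convert departure to UTC: 6:19 PM + 4:00 = 10:19 PM UTC on May 18.
Add 13 hours and 3 minutes leg 1 → 11:22 AM UTC (May 19).
Add 2 hours 16 minutes layover in Vantage Point → 1:38 PM UTC.
Add 14 hours and 27 minutes leg 2 → 4:05 AM UTC (May 20).
Add 6 hours and 25 minutes layover in Meridia → 10:30 AM UTC.
Add 2 hours 20 minutes leg 3 → 12:50 PM UTC.
Add 6 hours 28 minutes layover in Kestrel Bay → 7:18 PM UTC.
Add 10 hours 35 minutes leg 4 → 5:53 AM UTC (May 21).
Lord Howe Island is UTC+10:30, so local arrival = 5:53 AM + 10:30 = 4:23 PM on May 21.

4:23 PM on May 21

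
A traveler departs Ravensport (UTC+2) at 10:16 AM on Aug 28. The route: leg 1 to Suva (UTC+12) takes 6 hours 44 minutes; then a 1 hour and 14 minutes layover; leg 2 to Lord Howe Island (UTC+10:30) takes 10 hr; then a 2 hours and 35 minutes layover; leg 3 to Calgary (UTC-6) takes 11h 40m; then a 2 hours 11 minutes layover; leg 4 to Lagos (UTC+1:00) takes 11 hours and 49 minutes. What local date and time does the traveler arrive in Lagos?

Convert departure to UTC: 10:16 AM − 2:00 = 8:16 AM UTC on Aug 28.
Add 6 hours 44 minutes leg 1 → 3:00 PM UTC.
Add 1 hour and 14 minutes layover in Suva → 4:14 PM UTC.
Add 10 hours leg 2 → 2:14 AM UTC (Aug 29).
Add 2 hours and 35 minutes layover in Lord Howe Island → 4:49 AM UTC.
Add 11 hours and 40 minutes leg 3 → 4:29 PM UTC.
Add 2 hours and 11 minutes layover in Calgary → 6:40 PM UTC.
Add 11 hours and 49 minutes leg 4 → 6:29 AM UTC (Aug 30).
Lagos is UTC+1:00, so local arrival = 6:29 AM + 1:00 = 7:29 AM on Aug 30.

7:29 AM on August 30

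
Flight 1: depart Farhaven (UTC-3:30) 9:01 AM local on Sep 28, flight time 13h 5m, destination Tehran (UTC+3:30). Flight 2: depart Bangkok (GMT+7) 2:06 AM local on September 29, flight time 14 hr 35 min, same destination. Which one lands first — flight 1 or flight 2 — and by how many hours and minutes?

Flight 1 in UTC: 9:01 AM + 3:30 = 12:31 PM on Sep 28.
+13 hours and 5 minutes → arrive 1:36 AM UTC on Sep 29.
Flight 2 in UTC: 2:06 AM − 7:00 = 7:06 PM on Sep 28.
+14 hours 35 minutes → arrive 9:41 AM UTC on Sep 29.
Flight 1 lands earlier by 8 hours 5 minutes.

the first, by 8 hours 5 minutes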